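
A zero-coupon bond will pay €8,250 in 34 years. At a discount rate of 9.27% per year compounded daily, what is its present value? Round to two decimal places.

€353.04

Periodic rate = 9.27%/365 = 0.000253973; 12410 periods.
P = 8,250/(1 + 0.0927/365)^12410 ≈ 8,250/23.36875403 ≈ 353.0355.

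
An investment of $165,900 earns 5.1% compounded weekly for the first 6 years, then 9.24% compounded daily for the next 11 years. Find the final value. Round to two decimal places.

$622,352.47

Phase 1: 165,900·(1 + 0.051/52)^312 ≈ 225,255.4829.
Phase 2: 225,255.4829·(1 + 0.0924/365)^4015 ≈ 622,352.4724.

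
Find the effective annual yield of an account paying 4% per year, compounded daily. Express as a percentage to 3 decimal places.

EAR = (1 + 4%/365)^365 − 1 = (1 + 0.000109589)^365 − 1.
(1 + 0.000109589)^365 ≈ 1.040808, so EAR ≈ 4.08085%.

4.081%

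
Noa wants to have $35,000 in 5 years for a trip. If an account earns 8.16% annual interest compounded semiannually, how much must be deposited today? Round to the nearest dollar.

Periodic rate = 8.16%/2 = 0.0408; 10 periods.
P = 35,000/(1 + 0.0408)^10 ≈ 35,000/1.4916702752 ≈ 23,463.6304.

$23,464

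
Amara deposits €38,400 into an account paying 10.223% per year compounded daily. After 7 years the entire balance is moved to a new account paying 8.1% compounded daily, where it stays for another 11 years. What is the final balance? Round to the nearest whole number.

After 7 years at 10.223%: 38,400 × 2.04522908229 ≈ 78,536.7968.
Then 11 years at 8.1%: 78,536.7968 × 2.43732505801 ≈ 191,419.7027.

€191,420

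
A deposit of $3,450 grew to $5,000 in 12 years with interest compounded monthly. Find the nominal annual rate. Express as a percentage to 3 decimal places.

(1 + r/12)^144 = 5,000/3,450 = 1.44928.
1 + r/12 = 1.44928^(1/144) ≈ 1.00258, so r/12 ≈ 0.00258015.
r ≈ 12·0.00258015 = 3.09618%.

3.096%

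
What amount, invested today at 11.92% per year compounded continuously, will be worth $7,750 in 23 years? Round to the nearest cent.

$499.62

P = A·e^(−rt) = 7,750·e^(−2.7416).
e^(−2.7416) ≈ 0.06446711694, so P ≈ 499.6202.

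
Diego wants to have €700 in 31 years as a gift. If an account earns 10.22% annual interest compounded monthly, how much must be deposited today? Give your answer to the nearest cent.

€29.85

Periodic rate = 10.22%/12 = 0.00851667; 372 periods.
P = 700/(1 + 0.1022/12)^372 ≈ 700/23.447992 ≈ 29.8533.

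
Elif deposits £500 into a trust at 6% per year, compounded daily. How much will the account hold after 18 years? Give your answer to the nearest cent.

Periodic rate = 6%/365 = 0.000164384; periods = 365·18 = 6570.
A = 500·(1 + 0.06/365)^6570 ≈ 500·2.944418201 ≈ 1,472.2091.

£1,472.21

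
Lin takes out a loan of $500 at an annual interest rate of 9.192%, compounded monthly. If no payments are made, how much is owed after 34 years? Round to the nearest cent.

$11,248.38

Growth factor = (1 + 0.00766)^408 ≈ 22.496752253.
A ≈ 500 × 22.496752253 ≈ 11,248.3761.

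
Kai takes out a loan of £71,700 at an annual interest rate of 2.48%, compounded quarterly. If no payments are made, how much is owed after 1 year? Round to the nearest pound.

Growth factor = (1 + 0.0062)^4 ≈ 1.0250315948.
A ≈ 71,700 × 1.0250315948 ≈ 73,494.7653.

£73,495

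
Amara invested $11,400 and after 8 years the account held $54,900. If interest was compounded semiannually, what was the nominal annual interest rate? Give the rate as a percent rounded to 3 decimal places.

20.646%

(1 + r/2)^16 = 54,900/11,400 = 4.81579.
1 + r/2 = 4.81579^(1/16) ≈ 1.103232, so r/2 ≈ 0.103232.
r ≈ 2·0.103232 = 20.64633%.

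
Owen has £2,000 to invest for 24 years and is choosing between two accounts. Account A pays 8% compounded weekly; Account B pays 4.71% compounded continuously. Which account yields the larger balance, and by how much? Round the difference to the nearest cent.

Account A, by £7,428.01

A: (1 + 0.08/52)^1248 ≈ 6.8109021792, so 2,000 × 6.8109021792 ≈ 13,621.8044.
B: e^(0.0471·24) = e^1.1304 ≈ 3.09689501, so 2,000 × 3.09689501 ≈ 6,193.7900.
Difference ≈ 7,428.0143 in favor of A.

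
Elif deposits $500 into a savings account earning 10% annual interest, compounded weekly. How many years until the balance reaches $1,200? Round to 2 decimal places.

8.76 years

(1 + 0.00192308)^(52t) = 1,200/500 = 2.4.
52t·ln(1 + 0.00192308) = ln(2.4); 52t = 0.87547/0.00192123 ≈ 455.6813.
t ≈ 8.7631 years.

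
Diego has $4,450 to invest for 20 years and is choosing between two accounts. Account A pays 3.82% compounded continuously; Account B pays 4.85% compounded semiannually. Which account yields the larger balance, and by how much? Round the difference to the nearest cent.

A: e^(0.0382·20) = e^0.764 ≈ 2.146846454, so 4,450 × 2.146846454 ≈ 9,553.4667.
B: (1 + 0.02425)^40 ≈ 2.6075875871, so 4,450 × 2.6075875871 ≈ 11,603.7648.
Difference ≈ 2,050.2980 in favor of B.

Account B, by $2,050.30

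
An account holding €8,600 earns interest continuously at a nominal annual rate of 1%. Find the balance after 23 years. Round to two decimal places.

A = P·e^(rt) = 8,600·e^(0.01·23) = 8,600·e^0.23.
e^0.23 ≈ 1.2586000099, so A ≈ 10,823.9601.

€10,823.96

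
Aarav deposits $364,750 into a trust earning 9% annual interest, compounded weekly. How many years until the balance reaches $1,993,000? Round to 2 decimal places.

18.89 years

We need (1 + 0.00173077)^(52t) = 5.464, so 52t = ln 5.464 / ln 1.001731 ≈ 982.0219.
t ≈ 982.0219/52 = 18.8850 years.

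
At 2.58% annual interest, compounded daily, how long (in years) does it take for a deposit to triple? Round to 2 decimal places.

(1 + 0.0000706849)^(365t) = 3.
365t = ln 3 / ln(1 + 0.0000706849) ≈ 1.0986/7.06824e-05 ≈ 15542.9325.
t ≈ 42.5834.

42.58 years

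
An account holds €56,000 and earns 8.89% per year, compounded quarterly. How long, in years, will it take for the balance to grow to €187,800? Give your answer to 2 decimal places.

13.76 years

We need (1 + 0.022225)^(4t) = 3.3536, so 4t = ln 3.3536 / ln 1.022225 ≈ 55.0472.
t ≈ 55.0472/4 = 13.7618 years.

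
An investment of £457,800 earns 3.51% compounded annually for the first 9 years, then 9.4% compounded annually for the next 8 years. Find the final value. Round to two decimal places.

Phase 1: 457,800·(1 + 0.0351)^9 ≈ 624,477.1697.
Phase 2: 624,477.1697·(1 + 0.094)^8 ≈ 1,281,312.7319.

£1,281,312.73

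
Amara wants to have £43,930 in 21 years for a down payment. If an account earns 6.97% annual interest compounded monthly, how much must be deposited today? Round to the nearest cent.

£10,207.59

Growth factor = (1 + 0.0697/12)^252 ≈ 4.3036588663.
P = 43,930/4.3036588663 ≈ 10,207.5934.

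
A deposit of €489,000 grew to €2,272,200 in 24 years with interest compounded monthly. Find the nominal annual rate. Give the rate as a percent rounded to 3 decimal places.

6.418%

The 288-period growth factor is 2,272,200/489,000 = 4.64663.
r/12 = 4.64663^(1/288) − 1 ≈ 0.00534807, so r ≈ 12·0.00534807 = 6.41769%.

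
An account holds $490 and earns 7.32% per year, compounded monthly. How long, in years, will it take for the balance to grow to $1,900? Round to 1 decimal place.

We need (1 + 0.0061)^(12t) = 3.8776, so 12t = ln 3.8776 / ln 1.0061 ≈ 222.8415.
t ≈ 222.8415/12 = 18.5701 years.

18.6 years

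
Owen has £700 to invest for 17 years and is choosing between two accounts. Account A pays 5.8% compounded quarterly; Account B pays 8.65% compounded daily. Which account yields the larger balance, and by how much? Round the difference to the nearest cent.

A: (1 + 0.0145)^68 ≈ 2.661579808, so 700 × 2.661579808 ≈ 1,863.1059.
B: (1 + 0.0865/365)^6205 ≈ 4.35065228, so 700 × 4.35065228 ≈ 3,045.4566.
Difference ≈ 1,182.3507 in favor of B.

Account B, by £1,182.35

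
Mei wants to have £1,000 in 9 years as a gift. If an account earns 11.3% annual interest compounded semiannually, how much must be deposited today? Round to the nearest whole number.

£372

Growth factor = (1 + 0.0565)^18 ≈ 2.6893729.
P = 1,000/2.6893729 ≈ 371.8339.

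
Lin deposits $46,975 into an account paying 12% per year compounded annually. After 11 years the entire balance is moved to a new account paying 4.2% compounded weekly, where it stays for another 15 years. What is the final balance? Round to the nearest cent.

$306,732.73

Phase 1: 46,975·(1 + 0.12)^11 ≈ 163,404.8859.
Phase 2: 163,404.8859·(1 + 0.042/52)^780 ≈ 306,732.7347.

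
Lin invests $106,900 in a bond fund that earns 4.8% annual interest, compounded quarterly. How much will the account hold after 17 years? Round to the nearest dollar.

$240,576

Growth factor = (1 + 0.012)^68 ≈ 2.25047840675.
A ≈ 106,900 × 2.25047840675 ≈ 240,576.1417.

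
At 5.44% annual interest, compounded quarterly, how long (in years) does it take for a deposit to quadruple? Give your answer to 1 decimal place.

25.7 years

(1 + 0.0136)^(4t) = 4.
4t = ln 4 / ln(1 + 0.0136) ≈ 1.3863/0.0135084 ≈ 102.6250.
t ≈ 25.6562.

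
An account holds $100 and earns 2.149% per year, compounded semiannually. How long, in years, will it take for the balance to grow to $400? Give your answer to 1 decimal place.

64.9 years

(1 + 0.010745)^(2t) = 400/100 = 4.
2t·ln(1 + 0.010745) = ln(4); 2t = 1.3863/0.0106877 ≈ 129.7095.
t ≈ 64.8548 years.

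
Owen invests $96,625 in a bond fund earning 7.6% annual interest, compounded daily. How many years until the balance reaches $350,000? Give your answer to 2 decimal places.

We need (1 + 0.000208219)^(365t) = 3.6223, so 365t = ln 3.6223 / ln 1.000208 ≈ 6182.0897.
t ≈ 6182.0897/365 = 16.9372 years.

16.94 years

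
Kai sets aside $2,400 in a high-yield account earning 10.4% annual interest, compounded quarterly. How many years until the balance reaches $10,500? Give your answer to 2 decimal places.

14.38 years

(1 + 0.026)^(4t) = 10,500/2,400 = 4.375.
4t·ln(1 + 0.026) = ln(4.375); 4t = 1.4759/0.0256677 ≈ 57.5004.
t ≈ 14.3751 years.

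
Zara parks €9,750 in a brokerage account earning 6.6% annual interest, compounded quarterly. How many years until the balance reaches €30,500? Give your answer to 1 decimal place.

17.4 years

(1 + 0.0165)^(4t) = 30,500/9,750 = 3.1282.
4t·ln(1 + 0.0165) = ln(3.1282); 4t = 1.1405/0.0163654 ≈ 69.6874.
t ≈ 17.4219 years.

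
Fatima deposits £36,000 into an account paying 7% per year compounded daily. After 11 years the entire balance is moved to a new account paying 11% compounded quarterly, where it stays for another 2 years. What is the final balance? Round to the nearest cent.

Phase 1: 36,000·(1 + 0.07/365)^4015 ≈ 77,745.8452.
Phase 2: 77,745.8452·(1 + 0.0275)^8 ≈ 96,589.9261.

£96,589.93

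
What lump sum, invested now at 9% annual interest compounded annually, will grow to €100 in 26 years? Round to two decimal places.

€10.64

Growth factor = (1 + 0.09)^26 ≈ 9.3991579.
P = 100/9.3991579 ≈ 10.6393.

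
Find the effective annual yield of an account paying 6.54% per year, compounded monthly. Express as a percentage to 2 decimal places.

6.74%

EAR = (1 + 6.54%/12)^12 − 1 = (1 + 0.00545)^12 − 1.
(1 + 0.00545)^12 ≈ 1.067396, so EAR ≈ 6.73964%.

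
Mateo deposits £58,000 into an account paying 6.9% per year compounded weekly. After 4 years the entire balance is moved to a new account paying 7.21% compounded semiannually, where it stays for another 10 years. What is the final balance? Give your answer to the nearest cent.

£155,177.27

After 4 years at 6.9%: 58,000 × 1.31760678112 ≈ 76,421.1933.
Then 10 years at 7.21%: 76,421.1933 × 2.03055286734 ≈ 155,177.2732.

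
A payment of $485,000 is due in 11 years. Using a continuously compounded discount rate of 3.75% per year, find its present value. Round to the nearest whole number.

$321,067

P = A·e^(−rt) = 485,000·e^(−0.4125).
e^(−0.4125) ≈ 0.661993196691, so P ≈ 321,066.7004.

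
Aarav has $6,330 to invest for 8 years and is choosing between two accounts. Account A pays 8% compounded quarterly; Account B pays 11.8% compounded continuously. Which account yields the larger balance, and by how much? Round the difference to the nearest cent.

Account A growth factor: (1 + 0.02)^32 ≈ 1.8845405921; balance ≈ 11,929.1419.
Account B growth factor: e^(0.118·8) = e^0.944 ≈ 2.5702418512; balance ≈ 16,269.6309.
Account B is larger by 4,340.4890.

Account B, by $4,340.49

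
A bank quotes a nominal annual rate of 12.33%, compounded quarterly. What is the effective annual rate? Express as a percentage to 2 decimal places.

One year is 4 periods at 0.030825 each: (1 + 0.030825)^4 ≈ 1.129119.
EAR = 1.129119 − 1 ≈ 12.91191%.

12.91%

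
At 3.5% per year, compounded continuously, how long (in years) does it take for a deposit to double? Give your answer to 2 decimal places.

e^(0.035t) = 2, so 0.035t = ln 2 ≈ 0.69315.
t ≈ 0.69315/0.035 ≈ 19.8042.

19.80 years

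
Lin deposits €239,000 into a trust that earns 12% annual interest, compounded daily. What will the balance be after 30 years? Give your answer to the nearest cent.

€8,741,804.40

Periodic rate = 12%/365 = 0.000328767; periods = 365·30 = 10950.
A = 239,000·(1 + 0.12/365)^10950 ≈ 239,000·36.5765874606 ≈ 8,741,804.4031.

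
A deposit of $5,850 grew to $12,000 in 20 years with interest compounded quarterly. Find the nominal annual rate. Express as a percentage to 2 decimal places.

3.61%

(1 + r/4)^80 = 12,000/5,850 = 2.05128.
1 + r/4 = 2.05128^(1/80) ≈ 1.009021, so r/4 ≈ 0.00902126.
r ≈ 4·0.00902126 = 3.60850%.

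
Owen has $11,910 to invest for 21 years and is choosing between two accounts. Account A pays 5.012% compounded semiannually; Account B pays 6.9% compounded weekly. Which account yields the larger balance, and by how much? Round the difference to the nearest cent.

Account B, by $16,993.50

A: (1 + 0.02506)^42 ≈ 2.8279390442, so 11,910 × 2.8279390442 ≈ 33,680.7540.
B: (1 + 0.069/52)^1092 ≈ 4.2547648403, so 11,910 × 4.2547648403 ≈ 50,674.2492.
Difference ≈ 16,993.4952 in favor of B.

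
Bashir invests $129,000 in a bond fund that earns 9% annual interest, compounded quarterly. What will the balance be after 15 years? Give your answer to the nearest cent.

Periodic rate = 9%/4 = 0.0225; periods = 4·15 = 60.
A = 129,000·(1 + 0.0225)^60 ≈ 129,000·3.80013478595 ≈ 490,217.3874.

$490,217.39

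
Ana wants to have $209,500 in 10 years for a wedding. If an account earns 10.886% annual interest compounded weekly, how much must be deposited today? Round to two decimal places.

Periodic rate = 10.886%/52 = 0.00209346; 520 periods.
P = 209,500/(1 + 0.10886/52)^520 ≈ 209,500/2.96673528235 ≈ 70,616.3443.

$70,616.34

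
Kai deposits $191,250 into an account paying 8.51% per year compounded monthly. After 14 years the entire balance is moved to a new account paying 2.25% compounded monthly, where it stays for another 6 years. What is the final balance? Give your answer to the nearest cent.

Phase 1: 191,250·(1 + 0.0851/12)^168 ≈ 626,893.6028.
Phase 2: 626,893.6028·(1 + 0.001875)^72 ≈ 717,412.0984.

$717,412.10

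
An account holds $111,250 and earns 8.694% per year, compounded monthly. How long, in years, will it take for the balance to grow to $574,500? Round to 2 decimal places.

(1 + 0.007245)^(12t) = 574,500/111,250 = 5.164.
12t·ln(1 + 0.007245) = ln(5.164); 12t = 1.6417/0.00721888 ≈ 227.4203.
t ≈ 18.9517 years.

18.95 years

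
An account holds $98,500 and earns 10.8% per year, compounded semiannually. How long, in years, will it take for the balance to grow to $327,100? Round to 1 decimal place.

We need (1 + 0.054)^(2t) = 3.3208, so 2t = ln 3.3208 / ln 1.054 ≈ 22.8209.
t ≈ 22.8209/2 = 11.4105 years.

11.4 years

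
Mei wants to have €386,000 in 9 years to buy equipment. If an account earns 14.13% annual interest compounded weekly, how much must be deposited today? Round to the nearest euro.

€108,404

Growth factor = (1 + 0.1413/52)^468 ≈ 3.56076469412.
P = 386,000/3.56076469412 ≈ 108,403.6810.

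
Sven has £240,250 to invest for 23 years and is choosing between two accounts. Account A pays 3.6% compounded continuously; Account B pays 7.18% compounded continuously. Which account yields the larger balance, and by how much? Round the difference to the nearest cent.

Account A growth factor: e^(0.036·23) = e^0.828 ≈ 2.28873668636; balance ≈ 549,868.9889.
Account B growth factor: e^(0.0718·23) = e^1.6514 ≈ 5.21427470416; balance ≈ 1,252,729.4977.
Account B is larger by 702,860.5088.

Account B, by £702,860.51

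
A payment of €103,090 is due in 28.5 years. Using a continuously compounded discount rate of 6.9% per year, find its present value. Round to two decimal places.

€14,427.01

P = A·e^(−rt) = 103,090·e^(−1.9665).
e^(−1.9665) ≈ 0.139945810382, so P ≈ 14,427.0136.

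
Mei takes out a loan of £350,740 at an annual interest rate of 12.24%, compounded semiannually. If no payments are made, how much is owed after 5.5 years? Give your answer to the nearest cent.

Growth factor = (1 + 0.0612)^11 ≈ 1.92207201013.
A ≈ 350,740 × 1.92207201013 ≈ 674,147.5368.

£674,147.54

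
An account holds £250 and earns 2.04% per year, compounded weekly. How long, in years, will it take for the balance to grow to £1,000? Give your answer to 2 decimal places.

67.97 years

(1 + 0.000392308)^(52t) = 1,000/250 = 4.
52t·ln(1 + 0.000392308) = ln(4); 52t = 1.3863/0.000392231 ≈ 3534.3846.
t ≈ 67.9689 years.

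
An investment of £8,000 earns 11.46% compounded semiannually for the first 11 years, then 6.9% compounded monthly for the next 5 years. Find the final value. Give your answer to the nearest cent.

£38,446.21

After 11 years at 11.46%: 8,000 × 3.4069135109 ≈ 27,255.3081.
Then 5 years at 6.9%: 27,255.3081 × 1.4105954368 ≈ 38,446.2132.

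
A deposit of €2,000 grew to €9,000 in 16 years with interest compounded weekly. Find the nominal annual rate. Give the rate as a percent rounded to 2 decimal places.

(1 + r/52)^832 = 9,000/2,000 = 4.5.
1 + r/52 = 4.5^(1/832) ≈ 1.001809, so r/52 ≈ 0.00180942.
r ≈ 52·0.00180942 = 9.40899%.

9.41%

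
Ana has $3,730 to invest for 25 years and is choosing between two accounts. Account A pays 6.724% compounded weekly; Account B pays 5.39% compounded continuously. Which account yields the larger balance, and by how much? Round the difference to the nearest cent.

A: (1 + 0.06724/52)^1300 ≈ 5.3650951156, so 3,730 × 5.3650951156 ≈ 20,011.8048.
B: e^(0.0539·25) = e^1.3475 ≈ 3.8477940113, so 3,730 × 3.8477940113 ≈ 14,352.2717.
Difference ≈ 5,659.5331 in favor of A.

Account A, by $5,659.53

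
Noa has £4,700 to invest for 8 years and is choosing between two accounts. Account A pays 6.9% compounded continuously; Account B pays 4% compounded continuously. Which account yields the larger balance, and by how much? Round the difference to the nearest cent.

Account A, by £1,690.10

Account A growth factor: e^(0.069·8) = e^0.552 ≈ 1.736722993; balance ≈ 8,162.5981.
Account B growth factor: e^(0.04·8) = e^0.32 ≈ 1.377127764; balance ≈ 6,472.5005.
Account A is larger by 1,690.0976.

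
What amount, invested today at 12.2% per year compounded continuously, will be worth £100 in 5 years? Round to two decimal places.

£54.34

P = A·e^(−rt) = 100·e^(−0.61).
e^(−0.61) ≈ 0.54335087, so P ≈ 54.3351.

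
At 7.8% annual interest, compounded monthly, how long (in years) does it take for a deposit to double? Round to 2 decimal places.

8.92 years

(1 + 0.0065)^(12t) = 2.
12t = ln 2 / ln(1 + 0.0065) ≈ 0.69315/0.00647897 ≈ 106.9842.
t ≈ 8.9154.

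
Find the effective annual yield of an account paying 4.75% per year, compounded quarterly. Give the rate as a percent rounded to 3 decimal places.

4.835%

One year is 4 periods at 0.011875 each: (1 + 0.011875)^4 ≈ 1.048353.
EAR = 1.048353 − 1 ≈ 4.83528%.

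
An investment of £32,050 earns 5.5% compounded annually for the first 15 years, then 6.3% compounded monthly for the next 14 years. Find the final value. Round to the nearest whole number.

£172,449

After 15 years at 5.5%: 32,050 × 2.23247649224 ≈ 71,550.8716.
Then 14 years at 6.3%: 71,550.8716 × 2.41015924384 ≈ 172,448.9945.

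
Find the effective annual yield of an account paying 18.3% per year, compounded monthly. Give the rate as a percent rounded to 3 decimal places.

One year is 12 periods at 0.01525 each: (1 + 0.01525)^12 ≈ 1.199157.
EAR = 1.199157 − 1 ≈ 19.91568%.

19.916%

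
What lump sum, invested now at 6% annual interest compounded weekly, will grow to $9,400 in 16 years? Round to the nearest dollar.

Growth factor = (1 + 0.06/52)^832 ≈ 2.610251507.
P = 9,400/2.610251507 ≈ 3,601.1855.

$3,601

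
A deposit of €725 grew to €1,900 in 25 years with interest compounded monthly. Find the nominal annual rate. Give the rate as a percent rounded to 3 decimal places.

3.860%

The 300-period growth factor is 1,900/725 = 2.62069.
r/12 = 2.62069^(1/300) − 1 ≈ 0.00321662, so r ≈ 12·0.00321662 = 3.85994%.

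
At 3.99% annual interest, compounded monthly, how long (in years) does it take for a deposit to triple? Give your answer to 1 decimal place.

27.6 years

(1 + 0.003325)^(12t) = 3.
12t = ln 3 / ln(1 + 0.003325) ≈ 1.0986/0.00331948 ≈ 330.9587.
t ≈ 27.5799.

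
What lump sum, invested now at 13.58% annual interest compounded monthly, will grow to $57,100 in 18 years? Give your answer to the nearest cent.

Periodic rate = 13.58%/12 = 0.0113167; 216 periods.
P = 57,100/(1 + 0.1358/12)^216 ≈ 57,100/11.366520556 ≈ 5,023.5250.

$5,023.52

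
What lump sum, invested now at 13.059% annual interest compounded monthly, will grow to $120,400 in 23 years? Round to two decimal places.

$6,070.71

Growth factor = (1 + 0.0108825)^276 ≈ 19.8329448257.
P = 120,400/19.8329448257 ≈ 6,070.7072.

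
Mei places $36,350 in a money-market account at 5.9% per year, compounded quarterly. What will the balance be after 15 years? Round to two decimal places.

Periodic rate = 5.9%/4 = 0.01475; periods = 4·15 = 60.
A = 36,350·(1 + 0.01475)^60 ≈ 36,350·2.4073741862 ≈ 87,508.0517.

$87,508.05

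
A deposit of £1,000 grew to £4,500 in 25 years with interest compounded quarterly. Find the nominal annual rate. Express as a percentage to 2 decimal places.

6.06%

The 100-period growth factor is 4,500/1,000 = 4.5.
r/4 = 4.5^(1/100) − 1 ≈ 0.0151545, so r ≈ 4·0.0151545 = 6.06178%.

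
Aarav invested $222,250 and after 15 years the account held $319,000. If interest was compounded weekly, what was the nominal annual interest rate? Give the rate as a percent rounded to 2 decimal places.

(1 + r/52)^780 = 319,000/222,250 = 1.43532.
1 + r/52 = 1.43532^(1/780) ≈ 1.000463, so r/52 ≈ 0.000463426.
r ≈ 52·0.000463426 = 2.40981%.

2.41%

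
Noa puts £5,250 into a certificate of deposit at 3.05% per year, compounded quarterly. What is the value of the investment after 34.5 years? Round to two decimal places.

Growth factor = (1 + 0.007625)^138 ≈ 2.85267906.
A ≈ 5,250 × 2.85267906 ≈ 14,976.5651.

£14,976.57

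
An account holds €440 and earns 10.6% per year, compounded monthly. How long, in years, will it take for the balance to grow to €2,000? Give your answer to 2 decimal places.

14.35 years

(1 + 0.00883333)^(12t) = 2,000/440 = 4.5455.
12t·ln(1 + 0.00883333) = ln(4.5455); 12t = 1.5141/0.00879455 ≈ 172.1666.
t ≈ 14.3472 years.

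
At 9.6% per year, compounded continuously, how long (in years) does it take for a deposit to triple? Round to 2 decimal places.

e^(0.096t) = 3, so 0.096t = ln 3 ≈ 1.0986.
t ≈ 1.0986/0.096 ≈ 11.4439.

11.44 years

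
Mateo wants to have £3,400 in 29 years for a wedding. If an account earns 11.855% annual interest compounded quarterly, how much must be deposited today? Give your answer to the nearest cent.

£114.84

Growth factor = (1 + 0.0296375)^116 ≈ 29.60634308.
P = 3,400/29.60634308 ≈ 114.8403.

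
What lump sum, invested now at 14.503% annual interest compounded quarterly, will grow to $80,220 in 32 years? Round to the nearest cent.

$840.27

Periodic rate = 14.503%/4 = 0.0362575; 128 periods.
P = 80,220/(1 + 0.0362575)^128 ≈ 80,220/95.469338188 ≈ 840.2698.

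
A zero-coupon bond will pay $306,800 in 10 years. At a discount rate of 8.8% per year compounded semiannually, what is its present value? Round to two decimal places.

$129,671.75

Growth factor = (1 + 0.044)^20 ≈ 2.3659740301.
P = 306,800/2.3659740301 ≈ 129,671.7530.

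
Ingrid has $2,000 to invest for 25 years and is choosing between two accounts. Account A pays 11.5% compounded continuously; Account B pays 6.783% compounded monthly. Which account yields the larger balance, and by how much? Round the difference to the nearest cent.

Account A, by $24,601.31

A: e^(0.115·25) = e^2.875 ≈ 17.725424121, so 2,000 × 17.725424121 ≈ 35,450.8482.
B: (1 + 0.0056525)^300 ≈ 5.4247692855, so 2,000 × 5.4247692855 ≈ 10,849.5386.
Difference ≈ 24,601.3097 in favor of A.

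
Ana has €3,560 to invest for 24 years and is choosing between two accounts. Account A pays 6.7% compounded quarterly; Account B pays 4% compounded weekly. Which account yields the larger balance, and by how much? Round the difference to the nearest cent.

Account A, by €8,245.06

Account A growth factor: (1 + 0.01675)^96 ≈ 4.9267597345; balance ≈ 17,539.2647.
Account B growth factor: (1 + 0.04/52)^1248 ≈ 2.610732827; balance ≈ 9,294.2089.
Account A is larger by 8,245.0558.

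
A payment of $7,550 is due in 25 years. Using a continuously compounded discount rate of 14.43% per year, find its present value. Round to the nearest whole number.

$205

P = A·e^(−rt) = 7,550·e^(−3.6075).
e^(−3.6075) ≈ 0.02711956109, so P ≈ 204.7527.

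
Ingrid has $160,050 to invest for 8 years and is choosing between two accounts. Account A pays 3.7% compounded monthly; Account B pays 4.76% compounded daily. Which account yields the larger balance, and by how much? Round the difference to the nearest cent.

Account B, by $19,135.66

Account A growth factor: (1 + 0.037/12)^96 ≈ 1.3438580279; balance ≈ 215,084.4774.
Account B growth factor: (1 + 0.0476/365)^2920 ≈ 1.46341855083; balance ≈ 234,220.1391.
Account B is larger by 19,135.6617.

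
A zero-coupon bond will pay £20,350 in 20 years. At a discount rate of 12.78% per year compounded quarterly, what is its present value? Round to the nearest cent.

Periodic rate = 12.78%/4 = 0.03195; 80 periods.
P = 20,350/(1 + 0.03195)^80 ≈ 20,350/12.379195755 ≈ 1,643.8871.

£1,643.89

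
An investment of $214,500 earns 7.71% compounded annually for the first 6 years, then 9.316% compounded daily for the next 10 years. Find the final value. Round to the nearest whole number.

$850,160

After 6 years at 7.71%: 214,500 × 1.56147902686 ≈ 334,937.2513.
Then 10 years at 9.316%: 334,937.2513 × 2.53826590359 ≈ 850,159.8047.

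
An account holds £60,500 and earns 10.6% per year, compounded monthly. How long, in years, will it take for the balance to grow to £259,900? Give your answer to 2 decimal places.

13.81 years

We need (1 + 0.00883333)^(12t) = 4.2959, so 12t = ln 4.2959 / ln 1.008833 ≈ 165.7451.
t ≈ 165.7451/12 = 13.8121 years.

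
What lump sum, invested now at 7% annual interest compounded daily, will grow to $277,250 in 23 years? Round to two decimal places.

Growth factor = (1 + 0.07/365)^8395 ≈ 5.00203903435.
P = 277,250/5.00203903435 ≈ 55,427.3963.

$55,427.40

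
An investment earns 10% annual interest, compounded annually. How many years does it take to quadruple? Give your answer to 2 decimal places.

14.55 years

(1 + 0.1)^t = 4.
t = ln 4 / ln(1 + 0.1) ≈ 1.3863/0.0953102 ≈ 14.5451.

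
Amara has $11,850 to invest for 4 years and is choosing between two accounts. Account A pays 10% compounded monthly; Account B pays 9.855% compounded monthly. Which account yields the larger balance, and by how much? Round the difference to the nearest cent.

A: (1 + 0.1/12)^48 ≈ 1.4893540986, so 11,850 × 1.4893540986 ≈ 17,648.8461.
B: (1 + 0.0082125)^48 ≈ 1.4808113164, so 11,850 × 1.4808113164 ≈ 17,547.6141.
Difference ≈ 101.2320 in favor of A.

Account A, by $101.23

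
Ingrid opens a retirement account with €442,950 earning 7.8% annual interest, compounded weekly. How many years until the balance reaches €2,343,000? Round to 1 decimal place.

(1 + 0.0015)^(52t) = 2,343,000/442,950 = 5.2895.
52t·ln(1 + 0.0015) = ln(5.2895); 52t = 1.6657/0.00149888 ≈ 1111.3197.
t ≈ 21.3715 years.

21.4 years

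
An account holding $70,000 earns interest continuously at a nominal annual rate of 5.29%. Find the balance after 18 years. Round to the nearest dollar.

A = P·e^(rt) = 70,000·e^(0.0529·18) = 70,000·e^0.9522.
e^0.9522 ≈ 2.59140448258, so A ≈ 181,398.3138.

$181,398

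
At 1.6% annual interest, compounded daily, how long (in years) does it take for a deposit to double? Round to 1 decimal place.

(1 + 0.0000438356)^(365t) = 2.
365t = ln 2 / ln(1 + 0.0000438356) ≈ 0.69315/4.38347e-05 ≈ 15812.7666.
t ≈ 43.3226.

43.3 years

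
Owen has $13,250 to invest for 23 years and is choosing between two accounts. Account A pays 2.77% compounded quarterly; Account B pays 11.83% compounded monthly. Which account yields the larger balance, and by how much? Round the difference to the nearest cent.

Account B, by $173,655.07

A: (1 + 0.006925)^92 ≈ 1.8868413221, so 13,250 × 1.8868413221 ≈ 25,000.6475.
B: (1 + 0.1183/12)^276 ≈ 14.9928846055, so 13,250 × 14.9928846055 ≈ 198,655.7210.
Difference ≈ 173,655.0735 in favor of B.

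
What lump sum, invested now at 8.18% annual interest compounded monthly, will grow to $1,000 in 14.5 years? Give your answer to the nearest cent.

Periodic rate = 8.18%/12 = 0.00681667; 174 periods.
P = 1,000/(1 + 0.0818/12)^174 ≈ 1,000/3.26113617 ≈ 306.6416.

$306.64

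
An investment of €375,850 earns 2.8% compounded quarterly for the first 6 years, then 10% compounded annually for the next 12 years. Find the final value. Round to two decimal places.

€1,394,549.93

After 6 years at 2.8%: 375,850 × 1.182244475515 ≈ 444,346.5861.
Then 12 years at 10%: 444,346.5861 × 3.138428376721 ≈ 1,394,549.9350.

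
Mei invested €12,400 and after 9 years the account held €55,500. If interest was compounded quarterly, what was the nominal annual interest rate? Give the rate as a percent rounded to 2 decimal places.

(1 + r/4)^36 = 55,500/12,400 = 4.47581.
1 + r/4 = 4.47581^(1/36) ≈ 1.042509, so r/4 ≈ 0.0425089.
r ≈ 4·0.0425089 = 17.00355%.

17.00%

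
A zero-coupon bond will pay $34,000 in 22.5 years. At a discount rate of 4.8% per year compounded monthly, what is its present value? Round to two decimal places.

Growth factor = (1 + 0.004)^270 ≈ 2.9383427818.
P = 34,000/2.9383427818 ≈ 11,571.1483.

$11,571.15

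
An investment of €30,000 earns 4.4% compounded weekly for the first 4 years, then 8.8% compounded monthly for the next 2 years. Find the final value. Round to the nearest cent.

Phase 1: 30,000·(1 + 0.044/52)^208 ≈ 35,770.4796.
Phase 2: 35,770.4796·(1 + 0.088/12)^24 ≈ 42,626.6978.

€42,626.70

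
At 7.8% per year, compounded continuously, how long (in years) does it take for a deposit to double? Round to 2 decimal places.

8.89 years

e^(0.078t) = 2, so 0.078t = ln 2 ≈ 0.69315.
t ≈ 0.69315/0.078 ≈ 8.8865.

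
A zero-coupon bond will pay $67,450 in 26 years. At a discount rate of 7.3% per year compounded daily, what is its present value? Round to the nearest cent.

$10,110.52

Periodic rate = 7.3%/365 = 0.0002; 9490 periods.
P = 67,450/(1 + 0.0002)^9490 ≈ 67,450/6.6712698579 ≈ 10,110.5189.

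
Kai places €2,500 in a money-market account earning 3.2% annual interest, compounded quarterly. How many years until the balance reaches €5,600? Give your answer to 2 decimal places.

We need (1 + 0.008)^(4t) = 2.24, so 4t = ln 2.24 / ln 1.008 ≈ 101.2122.
t ≈ 101.2122/4 = 25.3030 years.

25.30 years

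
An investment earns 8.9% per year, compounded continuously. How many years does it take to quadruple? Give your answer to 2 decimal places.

15.58 years

e^(0.089t) = 4, so 0.089t = ln 4 ≈ 1.3863.
t ≈ 1.3863/0.089 ≈ 15.5763.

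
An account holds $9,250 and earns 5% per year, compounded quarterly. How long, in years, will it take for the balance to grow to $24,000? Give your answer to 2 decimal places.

(1 + 0.0125)^(4t) = 24,000/9,250 = 2.5946.
4t·ln(1 + 0.0125) = ln(2.5946); 4t = 0.95343/0.0124225 ≈ 76.7502.
t ≈ 19.1875 years.

19.19 years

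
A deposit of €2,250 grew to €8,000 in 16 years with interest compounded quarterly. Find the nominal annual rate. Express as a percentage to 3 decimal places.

8.007%

(1 + r/4)^64 = 8,000/2,250 = 3.55556.
1 + r/4 = 3.55556^(1/64) ≈ 1.020018, so r/4 ≈ 0.0200182.
r ≈ 4·0.0200182 = 8.00729%.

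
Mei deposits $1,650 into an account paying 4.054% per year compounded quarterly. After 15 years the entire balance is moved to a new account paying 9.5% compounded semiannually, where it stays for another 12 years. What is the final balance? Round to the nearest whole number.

After 15 years at 4.054%: 1,650 × 1.831323844 ≈ 3,021.6843.
Then 12 years at 9.5%: 3,021.6843 × 3.045767578 ≈ 9,203.3482.

$9,203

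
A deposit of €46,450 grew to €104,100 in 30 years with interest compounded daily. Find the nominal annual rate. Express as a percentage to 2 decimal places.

The 10950-period growth factor is 104,100/46,450 = 2.24112.
r/365 = 2.24112^(1/10950) − 1 ≈ 0.0000736991, so r ≈ 365·0.0000736991 = 2.69002%.

2.69%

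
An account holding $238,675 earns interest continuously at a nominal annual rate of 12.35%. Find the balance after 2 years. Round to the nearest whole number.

$305,547

A = P·e^(rt) = 238,675·e^(0.1235·2) = 238,675·e^0.247.
e^0.247 ≈ 1.28017911278, so A ≈ 305,546.7497.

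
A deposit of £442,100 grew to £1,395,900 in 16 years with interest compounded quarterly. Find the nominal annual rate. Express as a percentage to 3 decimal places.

(1 + r/4)^64 = 1,395,900/442,100 = 3.15743.
1 + r/4 = 3.15743^(1/64) ≈ 1.018127, so r/4 ≈ 0.0181273.
r ≈ 4·0.0181273 = 7.25093%.

7.251%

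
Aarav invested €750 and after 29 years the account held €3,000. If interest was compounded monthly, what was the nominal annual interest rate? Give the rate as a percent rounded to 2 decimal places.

(1 + r/12)^348 = 3,000/750 = 4.
1 + r/12 = 4^(1/348) ≈ 1.003992, so r/12 ≈ 0.00399155.
r ≈ 12·0.00399155 = 4.78986%.

4.79%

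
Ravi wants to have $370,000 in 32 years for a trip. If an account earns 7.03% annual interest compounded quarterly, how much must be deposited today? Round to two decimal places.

$39,783.12

Periodic rate = 7.03%/4 = 0.017575; 128 periods.
P = 370,000/(1 + 0.017575)^128 ≈ 370,000/9.30042639989 ≈ 39,783.1222.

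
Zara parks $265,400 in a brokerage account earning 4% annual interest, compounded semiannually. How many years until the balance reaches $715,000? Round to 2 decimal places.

We need (1 + 0.02)^(2t) = 2.694, so 2t = ln 2.694 / ln 1.02 ≈ 50.0461.
t ≈ 50.0461/2 = 25.0231 years.

25.02 years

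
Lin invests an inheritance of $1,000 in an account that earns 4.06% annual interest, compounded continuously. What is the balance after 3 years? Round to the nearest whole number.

$1,130

A = P·e^(rt) = 1,000·e^(0.0406·3) = 1,000·e^0.1218.
e^0.1218 ≈ 1.129528174, so A ≈ 1,129.5282.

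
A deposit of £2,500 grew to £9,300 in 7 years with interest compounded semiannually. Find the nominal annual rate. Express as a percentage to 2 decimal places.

(1 + r/2)^14 = 9,300/2,500 = 3.72.
1 + r/2 = 3.72^(1/14) ≈ 1.098381, so r/2 ≈ 0.0983811.
r ≈ 2·0.0983811 = 19.67623%.

19.68%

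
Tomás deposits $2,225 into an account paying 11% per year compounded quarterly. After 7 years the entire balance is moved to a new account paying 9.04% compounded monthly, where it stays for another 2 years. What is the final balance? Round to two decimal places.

Phase 1: 2,225·(1 + 0.0275)^28 ≈ 4,755.7747.
Phase 2: 4,755.7747·(1 + 0.0904/12)^24 ≈ 5,694.3929.

$5,694.39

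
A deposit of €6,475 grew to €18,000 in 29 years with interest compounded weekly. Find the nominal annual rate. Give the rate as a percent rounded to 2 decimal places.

3.53%

(1 + r/52)^1508 = 18,000/6,475 = 2.77992.
1 + r/52 = 2.77992^(1/1508) ≈ 1.000678, so r/52 ≈ 0.000678229.
r ≈ 52·0.000678229 = 3.52679%.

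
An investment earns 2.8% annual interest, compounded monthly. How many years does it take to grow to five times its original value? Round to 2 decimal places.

57.55 years

(1 + 0.00233333)^(12t) = 5.
12t = ln 5 / ln(1 + 0.00233333) ≈ 1.6094/0.00233062 ≈ 690.5635.
t ≈ 57.5470.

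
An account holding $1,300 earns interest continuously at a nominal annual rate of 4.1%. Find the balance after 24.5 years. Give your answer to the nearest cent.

$3,549.70

A = P·e^(rt) = 1,300·e^(0.041·24.5) = 1,300·e^1.0045.
e^1.0045 ≈ 2.730541661, so A ≈ 3,549.7042.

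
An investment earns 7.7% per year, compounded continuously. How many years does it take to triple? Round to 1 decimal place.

14.3 years

e^(0.077t) = 3, so 0.077t = ln 3 ≈ 1.0986.
t ≈ 1.0986/0.077 ≈ 14.2677.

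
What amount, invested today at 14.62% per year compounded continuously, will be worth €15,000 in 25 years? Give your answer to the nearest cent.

P = A·e^(−rt) = 15,000·e^(−3.655).
e^(−3.655) ≈ 0.025861497483, so P ≈ 387.9225.

€387.92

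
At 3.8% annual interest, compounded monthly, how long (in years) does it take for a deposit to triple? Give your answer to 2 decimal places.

28.96 years

(1 + 0.00316667)^(12t) = 3.
12t = ln 3 / ln(1 + 0.00316667) ≈ 1.0986/0.00316166 ≈ 347.4792.
t ≈ 28.9566.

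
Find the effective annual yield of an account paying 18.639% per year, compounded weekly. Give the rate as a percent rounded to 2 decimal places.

20.45%

One year is 52 periods at 0.00358442 each: (1 + 0.00358442)^52 ≈ 1.204491.
EAR = 1.204491 − 1 ≈ 20.44906%.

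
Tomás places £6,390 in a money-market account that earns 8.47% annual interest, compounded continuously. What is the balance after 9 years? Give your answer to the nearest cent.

£13,695.05

A = P·e^(rt) = 6,390·e^(0.0847·9) = 6,390·e^0.7623.
e^0.7623 ≈ 2.1431999159, so A ≈ 13,695.0475.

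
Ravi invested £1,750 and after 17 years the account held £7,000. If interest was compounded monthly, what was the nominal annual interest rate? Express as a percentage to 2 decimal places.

The 204-period growth factor is 7,000/1,750 = 4.
r/12 = 4^(1/204) − 1 ≈ 0.0068187, so r ≈ 12·0.0068187 = 8.18244%.

8.18%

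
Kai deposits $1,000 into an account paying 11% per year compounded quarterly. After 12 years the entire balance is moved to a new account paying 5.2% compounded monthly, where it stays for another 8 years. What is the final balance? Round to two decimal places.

Phase 1: 1,000·(1 + 0.0275)^48 ≈ 3,677.2899.
Phase 2: 3,677.2899·(1 + 0.052/12)^96 ≈ 5,569.3441.

$5,569.34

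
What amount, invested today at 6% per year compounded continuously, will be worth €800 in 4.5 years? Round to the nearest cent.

P = A·e^(−rt) = 800·e^(−0.27).
e^(−0.27) ≈ 0.763379494, so P ≈ 610.7036.

€610.70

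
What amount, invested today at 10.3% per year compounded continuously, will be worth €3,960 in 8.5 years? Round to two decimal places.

€1,649.95

P = A·e^(−rt) = 3,960·e^(−0.8755).
e^(−0.8755) ≈ 0.4166536408, so P ≈ 1,649.9484.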